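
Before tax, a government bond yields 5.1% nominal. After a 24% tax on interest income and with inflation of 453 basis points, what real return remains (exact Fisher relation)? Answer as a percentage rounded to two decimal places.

-0.63%

After-tax nominal return = 5.1% × (1 − 0.24) = 3.8760%.
1 + r = 1.03876 / 1.04530 = 0.993743
After-tax real rate = 0.993743 − 1 → -0.63%.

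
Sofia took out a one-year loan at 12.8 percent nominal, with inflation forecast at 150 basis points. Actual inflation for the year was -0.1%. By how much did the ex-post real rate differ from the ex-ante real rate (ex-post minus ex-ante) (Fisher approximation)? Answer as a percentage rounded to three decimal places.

1.600%

Ex-ante: 12.8% − 1.5% = 11.300%
Ex-post: 12.8% − (-0.1%) = 12.900%
Difference (ex-post − ex-ante) = 1.6000% → 1.600%.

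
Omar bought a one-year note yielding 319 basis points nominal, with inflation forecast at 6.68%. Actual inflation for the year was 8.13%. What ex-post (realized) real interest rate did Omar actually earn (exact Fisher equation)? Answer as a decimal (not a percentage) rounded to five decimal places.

Ex-post: (1 + 0.0319)/(1 + 0.0813) − 1 = -4.5686%
So the realized real rate is -0.04569.

-0.04569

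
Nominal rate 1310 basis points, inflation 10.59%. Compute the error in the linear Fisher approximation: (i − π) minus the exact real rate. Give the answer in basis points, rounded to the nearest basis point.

Approximate: r ≈ 13.100% − 10.590% = 2.5100%
Exact: (1 + 0.1310)/(1 + 0.1059) − 1 = 2.2696%
Error = 2.5100% − 2.2696% = 0.2404% → 24 basis points.

24 basis points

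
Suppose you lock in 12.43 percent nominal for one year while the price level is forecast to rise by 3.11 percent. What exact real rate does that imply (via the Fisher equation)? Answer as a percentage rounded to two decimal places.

By the Fisher equation, 1 + r = (1 + i)/(1 + π).
1 + r = 1.12430 / 1.03110 = 1.090389
r = 1.090389 − 1 = 9.0389%, i.e. 9.04%.

9.04%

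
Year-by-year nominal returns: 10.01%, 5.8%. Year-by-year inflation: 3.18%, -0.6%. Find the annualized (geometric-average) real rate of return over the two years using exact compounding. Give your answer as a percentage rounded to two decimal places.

Nominal growth factor = 1.1001 × 1.0580 = 1.16390580
Price-level growth factor = 1.0318 × 0.9940 = 1.02560920
Real growth factor = 1.16390580 / 1.02560920 = 1.13484337
Annualized real rate = 1.13484337^(1/2) − 1 = 6.5290% → 6.53%.

6.53%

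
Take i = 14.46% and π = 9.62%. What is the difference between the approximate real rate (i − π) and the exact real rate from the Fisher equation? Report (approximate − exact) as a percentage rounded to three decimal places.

0.425%

Approximate: r ≈ 14.460% − 9.620% = 4.8400%
Exact: (1 + 0.1446)/(1 + 0.0962) − 1 = 4.4153%
Error = 4.8400% − 4.4153% = 0.4247% → 0.425%.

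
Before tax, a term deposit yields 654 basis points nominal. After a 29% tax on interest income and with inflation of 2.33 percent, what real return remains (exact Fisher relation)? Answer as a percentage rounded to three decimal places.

2.261%

After-tax nominal return = 6.54% × (1 − 0.29) = 4.6434%.
1 + r = 1.046434 / 1.02330 = 1.022607
After-tax real rate = 1.022607 − 1 → 2.261%.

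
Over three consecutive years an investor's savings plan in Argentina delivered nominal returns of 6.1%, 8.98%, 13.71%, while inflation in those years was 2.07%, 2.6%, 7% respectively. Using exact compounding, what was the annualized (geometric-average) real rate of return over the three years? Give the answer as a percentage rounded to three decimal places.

5.474%

Compound the nominal returns: 1.0610 × 1.0898 × 1.1371 = 1.31480349.
Compound inflation: 1.0207 × 1.0260 × 1.0700 = 1.12054487.
Deflate: 1.31480349 / 1.12054487 = 1.17336085.
Annualized real rate = 1.17336085^(1/3) − 1 = 5.4736% → 5.474%.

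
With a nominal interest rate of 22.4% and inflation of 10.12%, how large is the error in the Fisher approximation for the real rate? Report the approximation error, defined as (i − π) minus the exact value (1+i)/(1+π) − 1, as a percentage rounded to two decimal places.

1.13%

Approximate: r ≈ 22.400% − 10.120% = 12.2800%
Exact: (1 + 0.2240)/(1 + 0.1012) − 1 = 11.1515%
Error = 12.2800% − 11.1515% = 1.1285% → 1.13%.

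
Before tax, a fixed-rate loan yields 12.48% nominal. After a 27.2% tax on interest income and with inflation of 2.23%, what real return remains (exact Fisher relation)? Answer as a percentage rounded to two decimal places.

6.71%

After-tax nominal return = 12.48% × (1 − 0.272) = 9.08544%.
1 + r = 1.0908544 / 1.02230 = 1.067059
After-tax real rate = 1.067059 − 1 → 6.71%.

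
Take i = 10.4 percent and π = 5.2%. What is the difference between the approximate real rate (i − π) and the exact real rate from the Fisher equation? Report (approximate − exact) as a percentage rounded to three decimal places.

0.257%

Approximate: r ≈ 10.400% − 5.200% = 5.2000%
Exact: (1 + 0.1040)/(1 + 0.0520) − 1 = 4.9430%
Error = 5.2000% − 4.9430% = 0.2570% → 0.257%.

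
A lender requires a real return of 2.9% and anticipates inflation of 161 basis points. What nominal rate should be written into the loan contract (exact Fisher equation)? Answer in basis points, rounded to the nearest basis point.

(1 + i) = (1 + r)(1 + π) = 1.02900 × 1.01610 = 1.0455669
i = 1.0455669 − 1, so the required nominal rate is 456 basis points.

456 basis points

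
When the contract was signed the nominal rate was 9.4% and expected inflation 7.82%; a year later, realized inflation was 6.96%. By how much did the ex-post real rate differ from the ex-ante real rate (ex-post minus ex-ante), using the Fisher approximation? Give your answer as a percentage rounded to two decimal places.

0.86%

Ex-ante: 9.4% − 7.82% = 1.580%
Ex-post: 9.4% − 6.96% = 2.440%
Difference (ex-post − ex-ante) = 0.8600% → 0.86%.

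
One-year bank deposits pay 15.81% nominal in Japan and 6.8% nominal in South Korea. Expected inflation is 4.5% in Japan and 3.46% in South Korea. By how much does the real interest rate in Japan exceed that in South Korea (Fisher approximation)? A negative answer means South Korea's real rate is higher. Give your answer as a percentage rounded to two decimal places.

7.97%

Japan: 15.81% − 4.5% = 11.310%
South Korea: 6.8% − 3.46% = 3.340%
Differential = 7.970% → 7.97%.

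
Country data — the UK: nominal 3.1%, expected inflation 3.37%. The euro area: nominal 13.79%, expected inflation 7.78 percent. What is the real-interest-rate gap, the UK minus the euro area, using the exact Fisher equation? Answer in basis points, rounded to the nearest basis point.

-584 basis points

The UK: (1 + 0.0310)/(1 + 0.0337) − 1 = -0.2612%
The euro area: (1 + 0.1379)/(1 + 0.0778) − 1 = 5.5762%
Differential = -0.2612% − 5.5762% = -5.8374% → -584 basis points.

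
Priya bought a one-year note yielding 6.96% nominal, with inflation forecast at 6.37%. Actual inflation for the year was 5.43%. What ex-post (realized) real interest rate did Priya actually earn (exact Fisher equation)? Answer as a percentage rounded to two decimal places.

Ex-post: (1 + 0.0696)/(1 + 0.0543) − 1 = 1.4512%
So the realized real rate is 1.45%.

1.45%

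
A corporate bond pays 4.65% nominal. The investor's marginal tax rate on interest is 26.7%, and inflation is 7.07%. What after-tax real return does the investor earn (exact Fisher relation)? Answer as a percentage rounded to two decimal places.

-3.42%

After-tax nominal return = 4.65% × (1 − 0.267) = 3.40845%.
1 + r = 1.0340845 / 1.07070 = 0.965802
After-tax real rate = 0.965802 − 1 → -3.42%.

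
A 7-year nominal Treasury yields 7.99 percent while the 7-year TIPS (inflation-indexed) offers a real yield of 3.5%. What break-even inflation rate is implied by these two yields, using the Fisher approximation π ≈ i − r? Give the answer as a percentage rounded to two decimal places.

4.49%

π ≈ i − r = 7.99% − 3.5% → 4.49%.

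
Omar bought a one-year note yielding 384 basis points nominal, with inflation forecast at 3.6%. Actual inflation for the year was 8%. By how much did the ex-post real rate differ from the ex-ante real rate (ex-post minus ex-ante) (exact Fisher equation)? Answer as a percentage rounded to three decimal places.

-4.084%

Ex-ante: (1 + 0.0384)/(1 + 0.0360) − 1 = 0.23166%
Ex-post: (1 + 0.0384)/(1 + 0.0800) − 1 = -3.85185%
Difference (ex-post − ex-ante) = -4.08351% → -4.084%.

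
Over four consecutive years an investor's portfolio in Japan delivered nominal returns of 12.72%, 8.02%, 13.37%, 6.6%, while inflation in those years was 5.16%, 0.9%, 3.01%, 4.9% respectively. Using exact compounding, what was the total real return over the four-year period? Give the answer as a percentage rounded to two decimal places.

28.34%

Nominal growth factor = 1.1272 × 1.0802 × 1.1337 × 1.0660 = 1.471501
Price-level growth factor = 1.0516 × 1.0090 × 1.0301 × 1.0490 = 1.146560
Real growth factor = 1.471501 / 1.146560 = 1.283405
Total real return = 1.283405 − 1 → 28.34%.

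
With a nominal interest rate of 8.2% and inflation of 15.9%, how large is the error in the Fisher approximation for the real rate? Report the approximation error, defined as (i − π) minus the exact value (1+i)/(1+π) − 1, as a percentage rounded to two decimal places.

Approximate: r ≈ 8.200% − 15.900% = -7.7000%
Exact: (1 + 0.0820)/(1 + 0.1590) − 1 = -6.6437%
Error = -7.7000% − (-6.6437%) = -1.0563% → -1.06%.

-1.06%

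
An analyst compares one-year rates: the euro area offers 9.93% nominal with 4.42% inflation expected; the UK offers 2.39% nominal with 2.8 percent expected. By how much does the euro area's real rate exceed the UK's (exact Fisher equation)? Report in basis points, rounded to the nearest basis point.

The euro area: (1 + 0.0993)/(1 + 0.0442) − 1 = 5.2768%
The UK: (1 + 0.0239)/(1 + 0.0280) − 1 = -0.3988%
Differential = 5.2768% − (-0.3988%) = 5.6756% → 568 basis points.

568 basis points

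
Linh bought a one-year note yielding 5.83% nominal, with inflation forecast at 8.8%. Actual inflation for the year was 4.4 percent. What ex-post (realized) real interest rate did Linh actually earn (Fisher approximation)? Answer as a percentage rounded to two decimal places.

1.43%

Ex-post: 5.83% − 4.4% = 1.430%
So the realized real rate is 1.43%.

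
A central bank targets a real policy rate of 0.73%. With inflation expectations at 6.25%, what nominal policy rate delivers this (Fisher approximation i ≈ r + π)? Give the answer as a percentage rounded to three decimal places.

i ≈ r + π = 0.73% + 6.25% = 6.980%.

6.980%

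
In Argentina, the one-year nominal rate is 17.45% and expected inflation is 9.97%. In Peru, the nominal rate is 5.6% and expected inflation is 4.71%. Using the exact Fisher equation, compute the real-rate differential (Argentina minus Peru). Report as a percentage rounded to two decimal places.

Argentina: (1 + 0.1745)/(1 + 0.0997) − 1 = 6.8019%
Peru: (1 + 0.0560)/(1 + 0.0471) − 1 = 0.8500%
Differential = 6.8019% − 0.8500% = 5.9519% → 5.95%.

5.95%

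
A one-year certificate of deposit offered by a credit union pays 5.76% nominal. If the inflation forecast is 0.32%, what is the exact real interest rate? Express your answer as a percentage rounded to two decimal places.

5.42%

By the Fisher identity, 1 + r = (1 + i)/(1 + π).
1 + r = 1.05760 / 1.00320 = 1.054226
r = 1.054226 − 1 = 5.4226%, i.e. 5.42%.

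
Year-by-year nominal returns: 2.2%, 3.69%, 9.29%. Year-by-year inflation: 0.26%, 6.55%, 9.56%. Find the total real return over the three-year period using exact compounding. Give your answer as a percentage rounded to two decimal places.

Nominal growth factor = 1.0220 × 1.0369 × 1.0929 = 1.158159
Price-level growth factor = 1.0026 × 1.0655 × 1.0956 = 1.170397
Real growth factor = 1.158159 / 1.170397 = 0.989544
Total real return = 0.989544 − 1 → -1.05%.

-1.05%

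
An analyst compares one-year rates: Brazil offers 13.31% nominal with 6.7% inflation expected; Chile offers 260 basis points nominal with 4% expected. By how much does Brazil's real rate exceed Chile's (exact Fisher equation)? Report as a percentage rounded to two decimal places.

Brazil: (1 + 0.1331)/(1 + 0.0670) − 1 = 6.1949%
Chile: (1 + 0.0260)/(1 + 0.0400) − 1 = -1.3462%
Differential = 6.1949% − (-1.3462%) = 7.5411% → 7.54%.

7.54%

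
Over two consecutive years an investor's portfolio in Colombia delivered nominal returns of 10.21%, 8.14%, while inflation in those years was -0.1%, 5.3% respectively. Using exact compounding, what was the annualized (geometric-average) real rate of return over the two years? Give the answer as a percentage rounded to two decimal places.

Compound the nominal returns: 1.1021 × 1.0814 = 1.19181094.
Compound inflation: 0.9990 × 1.0530 = 1.05194700.
Deflate: 1.19181094 / 1.05194700 = 1.13295721.
Annualized real rate = 1.13295721^(1/2) − 1 = 6.4405% → 6.44%.

6.44%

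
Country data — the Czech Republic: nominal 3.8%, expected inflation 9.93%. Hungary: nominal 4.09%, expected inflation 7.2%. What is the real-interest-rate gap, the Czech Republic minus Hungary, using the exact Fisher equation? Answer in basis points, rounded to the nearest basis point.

The Czech Republic: (1 + 0.0380)/(1 + 0.0993) − 1 = -5.5763%
Hungary: (1 + 0.0409)/(1 + 0.0720) − 1 = -2.9011%
Differential = -5.5763% − (-2.9011%) = -2.6752% → -268 basis points.

-268 basis points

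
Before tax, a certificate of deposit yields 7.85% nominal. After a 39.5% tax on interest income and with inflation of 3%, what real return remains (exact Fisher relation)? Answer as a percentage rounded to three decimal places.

1.698%

After-tax nominal return = 7.85% × (1 − 0.395) = 4.74925%.
1 + r = 1.0474925 / 1.03000 = 1.016983
After-tax real rate = 1.016983 − 1 → 1.698%.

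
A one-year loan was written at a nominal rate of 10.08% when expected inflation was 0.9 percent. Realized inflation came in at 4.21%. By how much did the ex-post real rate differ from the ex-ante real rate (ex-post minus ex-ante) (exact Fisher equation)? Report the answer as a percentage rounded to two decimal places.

-3.47%

Ex-ante: (1 + 0.1008)/(1 + 0.0090) − 1 = 9.0981%
Ex-post: (1 + 0.1008)/(1 + 0.0421) − 1 = 5.6329%
Difference (ex-post − ex-ante) = -3.4653% → -3.47%.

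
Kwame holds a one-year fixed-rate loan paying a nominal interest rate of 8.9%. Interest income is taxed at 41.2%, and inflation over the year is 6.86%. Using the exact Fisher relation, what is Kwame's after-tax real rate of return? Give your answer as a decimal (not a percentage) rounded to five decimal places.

After-tax nominal return = 8.9% × (1 − 0.412) = 5.2332%.
1 + r = 1.052332 / 1.06860 = 0.984776
After-tax real rate = 0.984776 − 1 → -0.01522.

-0.01522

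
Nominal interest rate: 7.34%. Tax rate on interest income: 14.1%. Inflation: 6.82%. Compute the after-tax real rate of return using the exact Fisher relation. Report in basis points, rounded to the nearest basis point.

After-tax nominal return = 7.34% × (1 − 0.141) = 6.30506%.
1 + r = 1.0630506 / 1.06820 = 0.995179
After-tax real rate = 0.995179 − 1 → -48 basis points.

-48 basis points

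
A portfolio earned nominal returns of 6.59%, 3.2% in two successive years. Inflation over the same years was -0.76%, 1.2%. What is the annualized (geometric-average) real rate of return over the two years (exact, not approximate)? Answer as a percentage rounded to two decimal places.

Nominal growth factor = 1.0659 × 1.0320 = 1.10000880
Price-level growth factor = 0.9924 × 1.0120 = 1.00430880
Real growth factor = 1.10000880 / 1.00430880 = 1.09528942
Annualized real rate = 1.09528942^(1/2) − 1 = 4.6561% → 4.66%.

4.66%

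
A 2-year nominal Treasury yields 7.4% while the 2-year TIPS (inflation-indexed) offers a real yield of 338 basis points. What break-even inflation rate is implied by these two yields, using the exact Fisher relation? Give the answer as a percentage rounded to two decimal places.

3.89%

(1 + π) = (1 + i)/(1 + r) = 1.07400 / 1.03380 = 1.038886
Break-even inflation = 1.038886 − 1 → 3.89%.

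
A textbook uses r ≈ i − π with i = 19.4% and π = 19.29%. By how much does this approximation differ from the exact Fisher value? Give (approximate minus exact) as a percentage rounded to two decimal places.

Approximate: r ≈ 19.400% − 19.290% = 0.1100%
Exact: (1 + 0.1940)/(1 + 0.1929) − 1 = 0.0922%
Error = 0.1100% − 0.0922% = 0.0178% → 0.02%.

0.02%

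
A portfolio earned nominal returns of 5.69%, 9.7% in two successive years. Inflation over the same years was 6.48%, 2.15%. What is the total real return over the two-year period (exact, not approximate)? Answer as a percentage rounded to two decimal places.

6.59%

Compound the nominal returns: 1.0569 × 1.0970 = 1.159419.
Compound inflation: 1.0648 × 1.0215 = 1.087693.
Deflate: 1.159419 / 1.087693 = 1.065943.
Total real return = 1.065943 − 1 → 6.59%.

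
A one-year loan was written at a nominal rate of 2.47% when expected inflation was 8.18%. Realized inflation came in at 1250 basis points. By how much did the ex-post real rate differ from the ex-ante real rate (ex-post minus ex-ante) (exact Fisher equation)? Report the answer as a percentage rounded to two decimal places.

-3.64%

Ex-ante: (1 + 0.0247)/(1 + 0.0818) − 1 = -5.2782%
Ex-post: (1 + 0.0247)/(1 + 0.1250) − 1 = -8.9156%
Difference (ex-post − ex-ante) = -3.6373% → -3.64%.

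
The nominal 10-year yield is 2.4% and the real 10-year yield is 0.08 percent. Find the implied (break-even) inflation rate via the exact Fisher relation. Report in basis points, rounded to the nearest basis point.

(1 + π) = (1 + i)/(1 + r) = 1.02400 / 1.00080 = 1.023181
Break-even inflation = 1.023181 − 1 → 232 basis points.

232 basis points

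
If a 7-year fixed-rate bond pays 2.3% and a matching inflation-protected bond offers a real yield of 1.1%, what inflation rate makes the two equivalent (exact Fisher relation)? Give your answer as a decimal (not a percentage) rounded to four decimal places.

0.0119

(1 + π) = (1 + i)/(1 + r) = 1.02300 / 1.01100 = 1.011869
Break-even inflation = 1.011869 − 1 → 0.0119.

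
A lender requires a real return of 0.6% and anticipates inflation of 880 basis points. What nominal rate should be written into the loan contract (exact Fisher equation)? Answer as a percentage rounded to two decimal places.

(1 + i) = (1 + r)(1 + π) = 1.00600 × 1.08800 = 1.094528
i = 1.094528 − 1, so the required nominal rate is 9.45%.

9.45%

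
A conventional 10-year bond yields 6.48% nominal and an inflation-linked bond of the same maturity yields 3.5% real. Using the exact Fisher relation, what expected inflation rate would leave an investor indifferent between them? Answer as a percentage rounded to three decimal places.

(1 + π) = (1 + i)/(1 + r) = 1.06480 / 1.03500 = 1.028792
Break-even inflation = 1.028792 − 1 → 2.879%.

2.879%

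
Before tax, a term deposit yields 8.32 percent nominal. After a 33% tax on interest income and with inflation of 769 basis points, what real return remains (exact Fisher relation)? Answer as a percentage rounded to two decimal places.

After-tax nominal return = 8.32% × (1 − 0.33) = 5.5744%.
1 + r = 1.055744 / 1.07690 = 0.980355
After-tax real rate = 0.980355 − 1 → -1.96%.

-1.96%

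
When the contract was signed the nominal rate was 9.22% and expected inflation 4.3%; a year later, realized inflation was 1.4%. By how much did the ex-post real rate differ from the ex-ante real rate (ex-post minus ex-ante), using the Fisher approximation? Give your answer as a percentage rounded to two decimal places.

2.90%

Ex-ante: 9.22% − 4.3% = 4.920%
Ex-post: 9.22% − 1.4% = 7.820%
Difference (ex-post − ex-ante) = 2.9000% → 2.90%.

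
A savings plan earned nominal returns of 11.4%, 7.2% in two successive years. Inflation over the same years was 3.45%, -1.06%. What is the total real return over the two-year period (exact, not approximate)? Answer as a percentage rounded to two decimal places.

16.67%

Compound the nominal returns: 1.1140 × 1.0720 = 1.194208.
Compound inflation: 1.0345 × 0.9894 = 1.023534.
Deflate: 1.194208 / 1.023534 = 1.166749.
Total real return = 1.166749 − 1 → 16.67%.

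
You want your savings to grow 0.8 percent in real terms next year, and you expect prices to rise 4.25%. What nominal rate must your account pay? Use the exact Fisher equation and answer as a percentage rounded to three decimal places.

5.084%

(1 + i) = (1 + r)(1 + π) = 1.00800 × 1.04250 = 1.05084
i = 1.05084 − 1, so the required nominal rate is 5.084%.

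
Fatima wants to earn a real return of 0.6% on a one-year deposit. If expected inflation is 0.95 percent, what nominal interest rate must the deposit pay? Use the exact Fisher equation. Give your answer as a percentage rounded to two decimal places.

1.56%

(1 + i) = (1 + r)(1 + π) = 1.00600 × 1.00950 = 1.015557
i = 1.015557 − 1, so the required nominal rate is 1.56%.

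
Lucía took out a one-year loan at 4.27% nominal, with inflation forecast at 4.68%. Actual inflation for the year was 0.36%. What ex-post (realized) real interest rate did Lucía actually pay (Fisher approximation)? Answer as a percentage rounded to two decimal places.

Ex-post: 4.27% − 0.36% = 3.910%
So the realized real rate is 3.91%.

3.91%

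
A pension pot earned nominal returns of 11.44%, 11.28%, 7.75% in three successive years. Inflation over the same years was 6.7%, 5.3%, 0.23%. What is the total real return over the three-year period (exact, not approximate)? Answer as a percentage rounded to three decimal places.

18.655%

Nominal growth factor = 1.1144 × 1.1128 × 1.0775 = 1.336212
Price-level growth factor = 1.0670 × 1.0530 × 1.0023 = 1.126135
Real growth factor = 1.336212 / 1.126135 = 1.186547
Total real return = 1.186547 − 1 → 18.655%.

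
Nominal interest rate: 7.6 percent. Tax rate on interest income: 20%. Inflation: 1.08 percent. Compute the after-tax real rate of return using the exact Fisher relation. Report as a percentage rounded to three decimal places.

After-tax nominal return = 7.6% × (1 − 0.2) = 6.0800%.
1 + r = 1.06080 / 1.01080 = 1.049466
After-tax real rate = 1.049466 − 1 → 4.947%.

4.947%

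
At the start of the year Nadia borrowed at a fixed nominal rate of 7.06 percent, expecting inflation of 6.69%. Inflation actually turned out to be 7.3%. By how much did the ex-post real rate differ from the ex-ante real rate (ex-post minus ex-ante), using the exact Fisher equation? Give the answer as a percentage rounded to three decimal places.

-0.570%

Ex-ante: (1 + 0.0706)/(1 + 0.0669) − 1 = 0.34680%
Ex-post: (1 + 0.0706)/(1 + 0.0730) − 1 = -0.22367%
Difference (ex-post − ex-ante) = -0.57047% → -0.570%.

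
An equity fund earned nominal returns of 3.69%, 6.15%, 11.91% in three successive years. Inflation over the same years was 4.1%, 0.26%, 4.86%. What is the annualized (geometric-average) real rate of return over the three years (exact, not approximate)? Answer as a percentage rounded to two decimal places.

4.02%

Compound the nominal returns: 1.0369 × 1.0615 × 1.1191 = 1.23175907.
Compound inflation: 1.0410 × 1.0026 × 1.0486 = 1.09443074.
Deflate: 1.23175907 / 1.09443074 = 1.12547923.
Annualized real rate = 1.12547923^(1/3) − 1 = 4.0190% → 4.02%.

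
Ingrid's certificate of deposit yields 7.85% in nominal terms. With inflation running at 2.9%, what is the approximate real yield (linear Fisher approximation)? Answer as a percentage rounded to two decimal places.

4.95%

r ≈ i − π = 7.85% − 2.9% = 4.95%.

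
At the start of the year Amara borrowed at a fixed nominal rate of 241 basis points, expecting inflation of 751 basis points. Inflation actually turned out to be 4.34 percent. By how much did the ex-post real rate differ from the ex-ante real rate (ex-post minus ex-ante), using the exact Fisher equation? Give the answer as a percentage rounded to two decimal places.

2.89%

Ex-ante: (1 + 0.0241)/(1 + 0.0751) − 1 = -4.7437%
Ex-post: (1 + 0.0241)/(1 + 0.0434) − 1 = -1.8497%
Difference (ex-post − ex-ante) = 2.8940% → 2.89%.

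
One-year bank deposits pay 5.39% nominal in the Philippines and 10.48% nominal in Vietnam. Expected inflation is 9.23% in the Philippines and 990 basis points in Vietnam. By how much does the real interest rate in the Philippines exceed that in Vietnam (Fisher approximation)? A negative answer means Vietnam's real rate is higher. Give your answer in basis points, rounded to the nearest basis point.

The Philippines: 5.39% − 9.23% = -3.840%
Vietnam: 10.48% − 9.9% = 0.580%
Differential = -4.420% → -442 basis points.

-442 basis points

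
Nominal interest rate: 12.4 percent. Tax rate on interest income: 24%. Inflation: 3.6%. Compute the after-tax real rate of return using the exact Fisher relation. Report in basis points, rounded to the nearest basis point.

After-tax nominal return = 12.4% × (1 − 0.24) = 9.4240%.
1 + r = 1.09424 / 1.03600 = 1.056216
After-tax real rate = 1.056216 − 1 → 562 basis points.

562 basis points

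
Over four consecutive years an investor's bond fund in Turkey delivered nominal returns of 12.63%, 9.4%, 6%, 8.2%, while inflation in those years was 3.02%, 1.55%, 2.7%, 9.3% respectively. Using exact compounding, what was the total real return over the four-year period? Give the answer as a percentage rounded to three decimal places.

Compound the nominal returns: 1.1263 × 1.0940 × 1.0600 × 1.0820 = 1.413203.
Compound inflation: 1.0302 × 1.0155 × 1.0270 × 1.0930 = 1.174335.
Deflate: 1.413203 / 1.174335 = 1.203407.
Total real return = 1.203407 − 1 → 20.341%.

20.341%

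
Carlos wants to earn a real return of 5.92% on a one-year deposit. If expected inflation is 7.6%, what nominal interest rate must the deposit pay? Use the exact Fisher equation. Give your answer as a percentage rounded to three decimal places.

13.970%

(1 + i) = (1 + r)(1 + π) = 1.05920 × 1.07600 = 1.1396992
i = 1.1396992 − 1, so the required nominal rate is 13.970%.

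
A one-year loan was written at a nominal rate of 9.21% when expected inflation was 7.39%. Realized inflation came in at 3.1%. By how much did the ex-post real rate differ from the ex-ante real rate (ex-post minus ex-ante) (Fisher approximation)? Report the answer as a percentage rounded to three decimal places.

4.290%

Ex-ante: 9.21% − 7.39% = 1.820%
Ex-post: 9.21% − 3.1% = 6.110%
Difference (ex-post − ex-ante) = 4.2900% → 4.290%.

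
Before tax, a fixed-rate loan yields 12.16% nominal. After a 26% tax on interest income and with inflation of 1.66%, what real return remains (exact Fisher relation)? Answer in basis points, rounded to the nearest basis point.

722 basis points

After-tax nominal return = 12.16% × (1 − 0.26) = 8.9984%.
1 + r = 1.089984 / 1.01660 = 1.072186
After-tax real rate = 1.072186 − 1 → 722 basis points.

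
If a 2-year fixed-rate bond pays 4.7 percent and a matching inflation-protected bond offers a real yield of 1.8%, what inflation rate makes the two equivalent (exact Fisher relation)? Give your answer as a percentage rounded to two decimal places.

(1 + π) = (1 + i)/(1 + r) = 1.04700 / 1.01800 = 1.028487
Break-even inflation = 1.028487 − 1 → 2.85%.

2.85%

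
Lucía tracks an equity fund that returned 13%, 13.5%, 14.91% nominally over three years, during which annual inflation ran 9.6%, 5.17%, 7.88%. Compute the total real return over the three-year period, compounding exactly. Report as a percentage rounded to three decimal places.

18.519%

Nominal growth factor = 1.1300 × 1.1350 × 1.1491 = 1.473778
Price-level growth factor = 1.0960 × 1.0517 × 1.0788 = 1.243493
Real growth factor = 1.473778 / 1.243493 = 1.185192
Total real return = 1.185192 − 1 → 18.519%.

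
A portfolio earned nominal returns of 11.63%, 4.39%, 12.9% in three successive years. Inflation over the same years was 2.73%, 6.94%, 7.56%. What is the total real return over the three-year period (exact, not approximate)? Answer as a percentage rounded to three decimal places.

11.339%

Nominal growth factor = 1.1163 × 1.0439 × 1.1290 = 1.3156300
Price-level growth factor = 1.0273 × 1.0694 × 1.0756 = 1.1816484
Real growth factor = 1.3156300 / 1.1816484 = 1.1133854
Total real return = 1.1133854 − 1 → 11.339%.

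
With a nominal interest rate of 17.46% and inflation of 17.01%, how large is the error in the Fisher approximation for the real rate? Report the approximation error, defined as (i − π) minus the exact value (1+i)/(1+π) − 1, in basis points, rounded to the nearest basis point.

7 basis points

Approximate: r ≈ 17.460% − 17.010% = 0.4500%
Exact: (1 + 0.1746)/(1 + 0.1701) − 1 = 0.3846%
Error = 0.4500% − 0.3846% = 0.0654% → 7 basis points.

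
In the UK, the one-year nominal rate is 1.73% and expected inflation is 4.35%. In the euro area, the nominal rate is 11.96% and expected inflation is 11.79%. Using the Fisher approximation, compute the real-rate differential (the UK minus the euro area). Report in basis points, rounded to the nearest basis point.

The UK: 1.73% − 4.35% = -2.620%
The euro area: 11.96% − 11.79% = 0.170%
Differential = -2.790% → -279 basis points.

-279 basis points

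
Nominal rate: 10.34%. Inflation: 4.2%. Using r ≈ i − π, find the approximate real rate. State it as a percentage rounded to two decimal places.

r ≈ i − π = 10.34% − 4.2% = 6.14%.

6.14%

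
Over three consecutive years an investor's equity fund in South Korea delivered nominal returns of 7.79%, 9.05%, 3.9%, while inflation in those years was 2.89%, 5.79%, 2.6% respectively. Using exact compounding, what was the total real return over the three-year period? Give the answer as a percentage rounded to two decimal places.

Nominal growth factor = 1.0779 × 1.0905 × 1.0390 = 1.221292
Price-level growth factor = 1.0289 × 1.0579 × 1.0260 = 1.116774
Real growth factor = 1.221292 / 1.116774 = 1.093590
Total real return = 1.093590 − 1 → 9.36%.

9.36%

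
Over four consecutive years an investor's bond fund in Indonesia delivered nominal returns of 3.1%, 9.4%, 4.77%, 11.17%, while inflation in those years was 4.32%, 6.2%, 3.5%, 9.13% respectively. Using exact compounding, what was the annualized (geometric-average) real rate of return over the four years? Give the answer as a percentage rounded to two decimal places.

Compound the nominal returns: 1.0310 × 1.0940 × 1.0477 × 1.1117 = 1.31371312.
Compound inflation: 1.0432 × 1.0620 × 1.0350 × 1.0913 = 1.25134367.
Deflate: 1.31371312 / 1.25134367 = 1.04984198.
Annualized real rate = 1.04984198^(1/4) − 1 = 1.2234% → 1.22%.

1.22%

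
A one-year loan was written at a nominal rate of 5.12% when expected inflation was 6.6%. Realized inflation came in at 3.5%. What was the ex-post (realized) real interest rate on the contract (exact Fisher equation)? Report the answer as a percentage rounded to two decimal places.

1.57%

Ex-post: (1 + 0.0512)/(1 + 0.0350) − 1 = 1.5652%
So the realized real rate is 1.57%.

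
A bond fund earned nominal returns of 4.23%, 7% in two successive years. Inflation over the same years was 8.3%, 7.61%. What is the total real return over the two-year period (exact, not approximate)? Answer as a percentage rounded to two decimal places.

Nominal growth factor = 1.0423 × 1.0700 = 1.115261
Price-level growth factor = 1.0830 × 1.0761 = 1.165416
Real growth factor = 1.115261 / 1.165416 = 0.956964
Total real return = 0.956964 − 1 → -4.30%.

-4.30%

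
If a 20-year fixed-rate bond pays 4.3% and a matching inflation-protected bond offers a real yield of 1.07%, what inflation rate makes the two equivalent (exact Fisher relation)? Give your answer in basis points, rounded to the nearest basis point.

(1 + π) = (1 + i)/(1 + r) = 1.04300 / 1.01070 = 1.031958
Break-even inflation = 1.031958 − 1 → 320 basis points.

320 basis points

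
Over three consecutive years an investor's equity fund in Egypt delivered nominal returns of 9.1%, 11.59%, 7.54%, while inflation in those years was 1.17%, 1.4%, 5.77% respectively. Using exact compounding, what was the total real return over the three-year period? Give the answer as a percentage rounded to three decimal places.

Nominal growth factor = 1.0910 × 1.1159 × 1.0754 = 1.309242
Price-level growth factor = 1.0117 × 1.0140 × 1.0577 = 1.085056
Real growth factor = 1.309242 / 1.085056 = 1.206613
Total real return = 1.206613 − 1 → 20.661%.

20.661%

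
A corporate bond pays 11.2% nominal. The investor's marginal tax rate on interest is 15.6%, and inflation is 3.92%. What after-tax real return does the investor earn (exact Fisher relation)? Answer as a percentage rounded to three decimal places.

5.324%

After-tax nominal return = 11.2% × (1 − 0.156) = 9.4528%.
1 + r = 1.094528 / 1.03920 = 1.053241
After-tax real rate = 1.053241 − 1 → 5.324%.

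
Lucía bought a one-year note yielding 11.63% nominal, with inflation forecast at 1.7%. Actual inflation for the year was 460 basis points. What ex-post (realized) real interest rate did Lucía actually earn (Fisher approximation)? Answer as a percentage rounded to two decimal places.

Ex-post: 11.63% − 4.6% = 7.030%
So the realized real rate is 7.03%.

7.03%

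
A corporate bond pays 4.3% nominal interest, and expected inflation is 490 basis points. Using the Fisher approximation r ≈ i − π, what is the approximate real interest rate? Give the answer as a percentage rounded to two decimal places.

r ≈ i − π = 4.3% − 4.9% = -0.60%.

-0.60%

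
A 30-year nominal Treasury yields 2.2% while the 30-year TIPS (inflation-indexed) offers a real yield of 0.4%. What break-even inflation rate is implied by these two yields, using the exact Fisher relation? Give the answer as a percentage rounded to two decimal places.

(1 + π) = (1 + i)/(1 + r) = 1.02200 / 1.00400 = 1.017928
Break-even inflation = 1.017928 − 1 → 1.79%.

1.79%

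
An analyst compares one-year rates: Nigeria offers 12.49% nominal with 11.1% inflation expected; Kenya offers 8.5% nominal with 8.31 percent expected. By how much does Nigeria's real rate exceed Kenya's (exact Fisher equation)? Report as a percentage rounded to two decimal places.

1.08%

Nigeria: (1 + 0.1249)/(1 + 0.1110) − 1 = 1.2511%
Kenya: (1 + 0.0850)/(1 + 0.0831) − 1 = 0.1754%
Differential = 1.2511% − 0.1754% = 1.0757% → 1.08%.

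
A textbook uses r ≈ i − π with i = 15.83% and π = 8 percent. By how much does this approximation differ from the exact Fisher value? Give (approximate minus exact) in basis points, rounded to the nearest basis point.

58 basis points

Approximate: r ≈ 15.830% − 8.000% = 7.8300%
Exact: (1 + 0.1583)/(1 + 0.0800) − 1 = 7.2500%
Error = 7.8300% − 7.2500% = 0.5800% → 58 basis points.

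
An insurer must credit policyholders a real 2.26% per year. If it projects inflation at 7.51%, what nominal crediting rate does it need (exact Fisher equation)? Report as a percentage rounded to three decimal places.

9.940%

(1 + i) = (1 + r)(1 + π) = 1.02260 × 1.07510 = 1.09939726
i = 1.09939726 − 1, so the required nominal rate is 9.940%.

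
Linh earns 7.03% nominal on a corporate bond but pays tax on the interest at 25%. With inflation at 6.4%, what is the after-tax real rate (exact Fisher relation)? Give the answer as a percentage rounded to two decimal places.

-1.06%

After-tax nominal return = 7.03% × (1 − 0.25) = 5.2725%.
1 + r = 1.052725 / 1.06400 = 0.989403
After-tax real rate = 0.989403 − 1 → -1.06%.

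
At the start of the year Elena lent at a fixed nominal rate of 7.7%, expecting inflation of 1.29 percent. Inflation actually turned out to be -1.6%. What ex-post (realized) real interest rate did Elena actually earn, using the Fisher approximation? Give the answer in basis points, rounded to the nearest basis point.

930 basis points

Ex-post: 7.7% − (-1.6%) = 9.300%
So the realized real rate is 930 basis points.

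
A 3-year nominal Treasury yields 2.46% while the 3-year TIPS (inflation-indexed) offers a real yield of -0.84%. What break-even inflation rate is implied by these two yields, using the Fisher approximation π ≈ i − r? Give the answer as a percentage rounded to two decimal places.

3.30%

π ≈ i − r = 2.46% − (-0.84%) → 3.30%.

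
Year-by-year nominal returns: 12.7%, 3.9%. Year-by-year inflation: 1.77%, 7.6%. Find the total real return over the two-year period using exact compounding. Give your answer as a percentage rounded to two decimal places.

6.93%

Compound the nominal returns: 1.1270 × 1.0390 = 1.170953.
Compound inflation: 1.0177 × 1.0760 = 1.095045.
Deflate: 1.170953 / 1.095045 = 1.069319.
Total real return = 1.069319 − 1 → 6.93%.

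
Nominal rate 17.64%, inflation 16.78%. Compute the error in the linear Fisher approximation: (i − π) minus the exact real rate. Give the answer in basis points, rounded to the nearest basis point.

Approximate: r ≈ 17.640% − 16.780% = 0.8600%
Exact: (1 + 0.1764)/(1 + 0.1678) − 1 = 0.7364%
Error = 0.8600% − 0.7364% = 0.1236% → 12 basis points.

12 basis points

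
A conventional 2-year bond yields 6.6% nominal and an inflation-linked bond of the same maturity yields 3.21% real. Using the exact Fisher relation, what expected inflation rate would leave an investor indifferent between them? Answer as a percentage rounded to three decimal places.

(1 + π) = (1 + i)/(1 + r) = 1.06600 / 1.03210 = 1.032846
Break-even inflation = 1.032846 − 1 → 3.285%.

3.285%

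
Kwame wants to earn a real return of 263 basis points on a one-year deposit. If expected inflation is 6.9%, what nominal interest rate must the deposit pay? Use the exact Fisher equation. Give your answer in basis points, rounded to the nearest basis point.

(1 + i) = (1 + r)(1 + π) = 1.02630 × 1.06900 = 1.0971147
i = 1.0971147 − 1, so the required nominal rate is 971 basis points.

971 basis points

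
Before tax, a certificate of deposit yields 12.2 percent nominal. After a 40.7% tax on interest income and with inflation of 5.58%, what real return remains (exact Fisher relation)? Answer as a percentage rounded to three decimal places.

After-tax nominal return = 12.2% × (1 − 0.407) = 7.2346%.
1 + r = 1.072346 / 1.05580 = 1.015672
After-tax real rate = 1.015672 − 1 → 1.567%.

1.567%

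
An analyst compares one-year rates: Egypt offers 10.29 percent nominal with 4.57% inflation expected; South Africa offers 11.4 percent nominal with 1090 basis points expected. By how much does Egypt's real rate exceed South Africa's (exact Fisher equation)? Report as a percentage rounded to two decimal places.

Egypt: (1 + 0.1029)/(1 + 0.0457) − 1 = 5.4700%
South Africa: (1 + 0.1140)/(1 + 0.1090) − 1 = 0.4509%
Differential = 5.4700% − 0.4509% = 5.0192% → 5.02%.

5.02%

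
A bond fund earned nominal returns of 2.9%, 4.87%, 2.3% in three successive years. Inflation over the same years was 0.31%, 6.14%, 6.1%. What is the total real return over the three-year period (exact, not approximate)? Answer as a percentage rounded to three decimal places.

-2.275%

Compound the nominal returns: 1.0290 × 1.0487 × 1.0230 = 1.1039319.
Compound inflation: 1.0031 × 1.0614 × 1.0610 = 1.1296365.
Deflate: 1.1039319 / 1.1296365 = 0.9772453.
Total real return = 0.9772453 − 1 → -2.275%.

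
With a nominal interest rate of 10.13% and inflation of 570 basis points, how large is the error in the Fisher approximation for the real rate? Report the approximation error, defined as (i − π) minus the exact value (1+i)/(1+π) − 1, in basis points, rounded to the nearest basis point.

Approximate: r ≈ 10.130% − 5.700% = 4.4300%
Exact: (1 + 0.1013)/(1 + 0.0570) − 1 = 4.1911%
Error = 4.4300% − 4.1911% = 0.2389% → 24 basis points.

24 basis points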